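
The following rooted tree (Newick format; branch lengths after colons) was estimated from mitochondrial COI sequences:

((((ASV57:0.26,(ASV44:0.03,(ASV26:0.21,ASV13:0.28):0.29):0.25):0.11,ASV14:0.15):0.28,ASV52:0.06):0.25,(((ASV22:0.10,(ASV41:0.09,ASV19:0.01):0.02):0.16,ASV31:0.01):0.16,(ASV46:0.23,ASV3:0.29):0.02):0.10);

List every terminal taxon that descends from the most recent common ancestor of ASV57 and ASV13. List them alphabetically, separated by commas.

Tracing ASV57: it sits inside (ASV57,(ASV44,(ASV26,ASV13))).
Tracing ASV13: it sits inside (ASV26,ASV13).
The smallest clade enclosing both is (ASV57,(ASV44,(ASV26,ASV13))); the answer is its 4 terminal taxa in alphabetical order.

ASV13, ASV26, ASV44, ASV57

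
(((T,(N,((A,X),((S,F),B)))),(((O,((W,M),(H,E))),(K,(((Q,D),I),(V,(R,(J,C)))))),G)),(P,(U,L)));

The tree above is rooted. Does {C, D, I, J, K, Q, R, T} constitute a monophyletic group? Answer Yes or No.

No

The MRCA of the listed taxa subtends ((T,(N,((A,X),((S,F),B)))),(((O,((W,M),(H,E))),(K,(((Q,D),I),(V,(R,(J,C)))))),G)).
That clade also contains A, B, E, F, G, H, M, N, O, S, V, W, X, which are not in the proposed group, so the group is not monophyletic.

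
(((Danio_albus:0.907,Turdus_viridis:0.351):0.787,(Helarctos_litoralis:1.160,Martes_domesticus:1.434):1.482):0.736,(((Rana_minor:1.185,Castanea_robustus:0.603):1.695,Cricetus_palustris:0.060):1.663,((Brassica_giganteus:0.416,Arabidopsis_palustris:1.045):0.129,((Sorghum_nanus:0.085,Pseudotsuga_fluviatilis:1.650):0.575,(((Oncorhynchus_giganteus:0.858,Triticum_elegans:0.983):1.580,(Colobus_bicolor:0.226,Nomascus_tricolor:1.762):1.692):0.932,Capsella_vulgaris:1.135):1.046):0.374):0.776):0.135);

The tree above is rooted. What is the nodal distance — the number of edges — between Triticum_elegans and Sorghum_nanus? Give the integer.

The MRCA of Triticum_elegans and Sorghum_nanus is the node subtending ((Sorghum_nanus,Pseudotsuga_fluviatilis),(((Oncorhynchus_giganteus,Triticum_elegans),(Colobus_bicolor,Nomascus_tricolor)),Capsella_vulgaris)).
From Triticum_elegans up to that node: 4 branches. From Sorghum_nanus up to the same node: 2 branches. Total: 4 + 2 = 6.

6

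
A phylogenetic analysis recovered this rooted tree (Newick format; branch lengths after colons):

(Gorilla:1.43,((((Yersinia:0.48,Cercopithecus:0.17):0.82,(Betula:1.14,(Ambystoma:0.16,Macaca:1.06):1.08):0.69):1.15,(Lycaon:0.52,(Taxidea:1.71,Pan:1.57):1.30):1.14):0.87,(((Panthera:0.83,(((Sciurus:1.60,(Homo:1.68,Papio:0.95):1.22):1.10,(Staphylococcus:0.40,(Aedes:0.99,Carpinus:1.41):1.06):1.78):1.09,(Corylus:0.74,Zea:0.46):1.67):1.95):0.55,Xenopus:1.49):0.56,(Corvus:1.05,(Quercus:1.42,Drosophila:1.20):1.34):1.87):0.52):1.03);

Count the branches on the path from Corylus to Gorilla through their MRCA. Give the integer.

8

The MRCA of Corylus and Gorilla is the root of the tree.
From Corylus up to that node: 7 branches. From Gorilla up to the same node: 1 branch. Total: 7 + 1 = 8.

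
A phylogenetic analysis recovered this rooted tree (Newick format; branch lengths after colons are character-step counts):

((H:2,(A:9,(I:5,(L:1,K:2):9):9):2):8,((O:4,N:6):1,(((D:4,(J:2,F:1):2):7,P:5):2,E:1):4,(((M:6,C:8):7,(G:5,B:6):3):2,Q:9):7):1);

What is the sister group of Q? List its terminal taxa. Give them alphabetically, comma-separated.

Q attaches to the tree at the node subtending (((M,C),(G,B)),Q).
The other lineage descending from that same node — the sister group — is ((M,C),(G,B)); its 4 tips in alphabetical order are the answer.

B, C, G, M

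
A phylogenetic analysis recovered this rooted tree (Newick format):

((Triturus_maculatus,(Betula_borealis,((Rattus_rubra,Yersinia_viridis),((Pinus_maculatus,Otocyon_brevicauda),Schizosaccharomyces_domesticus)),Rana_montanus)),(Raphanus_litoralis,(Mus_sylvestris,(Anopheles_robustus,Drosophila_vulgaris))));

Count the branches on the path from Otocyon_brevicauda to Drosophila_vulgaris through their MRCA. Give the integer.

10

The MRCA of Otocyon_brevicauda and Drosophila_vulgaris is the root of the tree.
From Otocyon_brevicauda up to that node: 6 branches. From Drosophila_vulgaris up to the same node: 4 branches. Total: 6 + 4 = 10.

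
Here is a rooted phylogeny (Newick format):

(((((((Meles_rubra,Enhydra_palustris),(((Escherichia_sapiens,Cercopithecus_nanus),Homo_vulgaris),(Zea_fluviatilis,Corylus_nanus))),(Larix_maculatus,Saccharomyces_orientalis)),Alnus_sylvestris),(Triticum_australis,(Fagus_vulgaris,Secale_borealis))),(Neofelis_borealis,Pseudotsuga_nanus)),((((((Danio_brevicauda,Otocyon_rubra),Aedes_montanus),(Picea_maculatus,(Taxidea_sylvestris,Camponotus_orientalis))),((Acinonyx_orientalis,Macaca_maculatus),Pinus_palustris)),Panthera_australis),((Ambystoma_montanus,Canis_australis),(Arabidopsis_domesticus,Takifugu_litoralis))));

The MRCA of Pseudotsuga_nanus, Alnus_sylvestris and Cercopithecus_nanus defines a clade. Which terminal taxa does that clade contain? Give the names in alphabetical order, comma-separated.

Tracing Pseudotsuga_nanus: it sits inside (Neofelis_borealis,Pseudotsuga_nanus).
Tracing Alnus_sylvestris: it sits inside ((((Meles_rubra,Enhydra_palustris),(((Escherichia_sapiens,Cercopithecus_nanus),Homo_vulgaris),(Zea_fluviatilis,Corylus_nanus))),(Larix_maculatus,Saccharomyces_orientalis)),Alnus_sylvestris).
Tracing Cercopithecus_nanus: it sits inside (Escherichia_sapiens,Cercopithecus_nanus).
The smallest clade enclosing all 3 is ((((((Meles_rubra,Enhydra_palustris),(((Escherichia_sapiens,Cercopithecus_nanus),Homo_vulgaris),(Zea_fluviatilis,Corylus_nanus))),(Larix_maculatus,Saccharomyces_orientalis)),Alnus_sylvestris),(Triticum_australis,(Fagus_vulgaris,Secale_borealis))),(Neofelis_borealis,Pseudotsuga_nanus)); the answer is its 15 terminal taxa in alphabetical order.

Alnus_sylvestris, Cercopithecus_nanus, Corylus_nanus, Enhydra_palustris, Escherichia_sapiens, Fagus_vulgaris, Homo_vulgaris, Larix_maculatus, Meles_rubra, Neofelis_borealis, Pseudotsuga_nanus, Saccharomyces_orientalis, Secale_borealis, Triticum_australis, Zea_fluviatilis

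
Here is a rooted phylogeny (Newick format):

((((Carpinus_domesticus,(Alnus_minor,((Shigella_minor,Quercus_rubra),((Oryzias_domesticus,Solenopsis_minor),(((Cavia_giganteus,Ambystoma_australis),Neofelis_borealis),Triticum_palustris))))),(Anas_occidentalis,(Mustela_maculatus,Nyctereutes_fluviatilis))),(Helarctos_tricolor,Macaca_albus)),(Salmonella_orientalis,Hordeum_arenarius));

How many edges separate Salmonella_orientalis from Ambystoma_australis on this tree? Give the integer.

The MRCA of Salmonella_orientalis and Ambystoma_australis is the root of the tree.
From Salmonella_orientalis up to that node: 2 branches. From Ambystoma_australis up to the same node: 10 branches. Total: 2 + 10 = 12.

12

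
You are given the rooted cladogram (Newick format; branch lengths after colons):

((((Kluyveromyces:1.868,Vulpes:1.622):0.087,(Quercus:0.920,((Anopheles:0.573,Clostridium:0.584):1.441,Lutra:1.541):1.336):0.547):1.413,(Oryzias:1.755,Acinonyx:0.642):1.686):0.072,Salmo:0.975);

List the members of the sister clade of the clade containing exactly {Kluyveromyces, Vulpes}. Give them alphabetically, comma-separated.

Anopheles, Clostridium, Lutra, Quercus

The clade containing exactly {Kluyveromyces, Vulpes} attaches to the tree at the node subtending ((Kluyveromyces,Vulpes),(Quercus,((Anopheles,Clostridium),Lutra))).
The other lineage descending from that same node — the sister group — is (Quercus,((Anopheles,Clostridium),Lutra)); its 4 tips in alphabetical order are the answer.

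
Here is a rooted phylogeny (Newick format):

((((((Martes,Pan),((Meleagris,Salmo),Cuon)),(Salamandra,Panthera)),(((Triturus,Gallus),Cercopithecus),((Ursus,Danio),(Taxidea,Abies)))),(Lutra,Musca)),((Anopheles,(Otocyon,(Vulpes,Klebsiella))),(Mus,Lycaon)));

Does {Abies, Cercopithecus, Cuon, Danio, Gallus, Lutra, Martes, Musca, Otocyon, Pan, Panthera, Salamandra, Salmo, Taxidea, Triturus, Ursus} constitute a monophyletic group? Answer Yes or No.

The MRCA of the listed taxa is the root, so the smallest clade containing them is the whole tree.
That clade also contains Anopheles, Klebsiella, Lycaon, Meleagris, Mus, Vulpes, which are not in the proposed group, so the group is not monophyletic.

No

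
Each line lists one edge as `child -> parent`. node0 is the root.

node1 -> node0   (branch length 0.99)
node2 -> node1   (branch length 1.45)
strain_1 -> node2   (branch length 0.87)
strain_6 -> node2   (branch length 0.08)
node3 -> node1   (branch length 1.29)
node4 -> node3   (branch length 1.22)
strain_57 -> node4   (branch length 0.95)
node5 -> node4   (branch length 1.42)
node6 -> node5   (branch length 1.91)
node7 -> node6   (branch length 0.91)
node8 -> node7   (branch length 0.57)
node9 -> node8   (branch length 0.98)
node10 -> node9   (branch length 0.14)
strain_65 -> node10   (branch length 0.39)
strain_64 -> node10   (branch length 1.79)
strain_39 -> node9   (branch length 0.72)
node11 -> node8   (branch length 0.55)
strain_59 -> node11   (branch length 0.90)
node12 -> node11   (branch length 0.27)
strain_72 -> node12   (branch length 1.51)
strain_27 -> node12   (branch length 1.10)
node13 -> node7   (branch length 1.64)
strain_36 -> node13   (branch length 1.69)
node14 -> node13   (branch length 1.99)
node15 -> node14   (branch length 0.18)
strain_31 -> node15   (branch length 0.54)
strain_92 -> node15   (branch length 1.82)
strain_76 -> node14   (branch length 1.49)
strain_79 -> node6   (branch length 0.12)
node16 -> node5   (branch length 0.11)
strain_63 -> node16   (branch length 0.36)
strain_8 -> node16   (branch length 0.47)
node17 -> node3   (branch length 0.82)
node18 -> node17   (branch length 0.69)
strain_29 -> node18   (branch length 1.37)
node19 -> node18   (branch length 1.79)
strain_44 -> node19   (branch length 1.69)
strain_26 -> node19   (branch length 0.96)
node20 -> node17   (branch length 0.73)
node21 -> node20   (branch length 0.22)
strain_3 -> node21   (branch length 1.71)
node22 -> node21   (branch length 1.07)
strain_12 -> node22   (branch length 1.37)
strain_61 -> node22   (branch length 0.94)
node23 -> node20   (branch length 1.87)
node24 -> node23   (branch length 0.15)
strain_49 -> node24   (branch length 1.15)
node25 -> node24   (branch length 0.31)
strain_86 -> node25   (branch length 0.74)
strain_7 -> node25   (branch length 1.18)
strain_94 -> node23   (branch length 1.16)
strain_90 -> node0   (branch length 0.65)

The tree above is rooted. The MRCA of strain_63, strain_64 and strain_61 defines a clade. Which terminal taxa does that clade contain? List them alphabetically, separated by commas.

Tracing strain_63: it sits inside (strain_63,strain_8).
Tracing strain_64: it sits inside (strain_65,strain_64).
Tracing strain_61: it sits inside (strain_12,strain_61).
The smallest clade enclosing all 3 is ((strain_57,((((((strain_65,strain_64),strain_39),(strain_59,(strain_72,strain_27))),(strain_36,((strain_31,strain_92),strain_76))),strain_79),(strain_63,strain_8))),((strain_29,(strain_44,strain_26)),((strain_3,(strain_12,strain_61)),((strain_49,(strain_86,strain_7)),strain_94)))); the answer is its 24 terminal taxa in alphabetical order.

strain_12, strain_26, strain_27, strain_29, strain_3, strain_31, strain_36, strain_39, strain_44, strain_49, strain_57, strain_59, strain_61, strain_63, strain_64, strain_65, strain_7, strain_72, strain_76, strain_79, strain_8, strain_86, strain_92, strain_94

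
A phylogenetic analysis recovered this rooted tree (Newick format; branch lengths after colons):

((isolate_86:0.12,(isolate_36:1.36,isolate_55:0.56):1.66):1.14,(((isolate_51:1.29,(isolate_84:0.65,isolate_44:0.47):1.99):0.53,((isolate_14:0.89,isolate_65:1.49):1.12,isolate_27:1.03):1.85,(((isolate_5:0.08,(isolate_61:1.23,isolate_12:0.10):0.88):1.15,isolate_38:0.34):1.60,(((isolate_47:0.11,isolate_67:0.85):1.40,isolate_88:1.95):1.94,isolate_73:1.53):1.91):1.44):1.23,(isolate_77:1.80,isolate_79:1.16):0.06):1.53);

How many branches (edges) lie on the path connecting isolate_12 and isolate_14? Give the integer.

8

The MRCA of isolate_12 and isolate_14 is the node subtending ((isolate_51,(isolate_84,isolate_44)),((isolate_14,isolate_65),isolate_27),(((isolate_5,(isolate_61,isolate_12)),isolate_38),(((isolate_47,isolate_67),isolate_88),isolate_73))).
From isolate_12 up to that node: 5 branches. From isolate_14 up to the same node: 3 branches. Total: 5 + 3 = 8.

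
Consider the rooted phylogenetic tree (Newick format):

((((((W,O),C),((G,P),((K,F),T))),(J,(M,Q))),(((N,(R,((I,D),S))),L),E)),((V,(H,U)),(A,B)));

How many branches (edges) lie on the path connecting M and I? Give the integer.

11

The MRCA of M and I is the node subtending (((((W,O),C),((G,P),((K,F),T))),(J,(M,Q))),(((N,(R,((I,D),S))),L),E)).
From M up to that node: 4 branches. From I up to the same node: 7 branches. Total: 4 + 7 = 11.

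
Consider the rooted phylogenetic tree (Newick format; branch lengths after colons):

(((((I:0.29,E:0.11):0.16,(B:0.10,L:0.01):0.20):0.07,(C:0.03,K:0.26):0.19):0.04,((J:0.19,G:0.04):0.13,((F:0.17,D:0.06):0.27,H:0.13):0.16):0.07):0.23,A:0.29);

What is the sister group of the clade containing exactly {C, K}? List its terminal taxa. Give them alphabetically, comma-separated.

The clade containing exactly {C, K} attaches to the tree at the node subtending (((I,E),(B,L)),(C,K)).
The other lineage descending from that same node — the sister group — is ((I,E),(B,L)); its 4 tips in alphabetical order are the answer.

B, E, I, L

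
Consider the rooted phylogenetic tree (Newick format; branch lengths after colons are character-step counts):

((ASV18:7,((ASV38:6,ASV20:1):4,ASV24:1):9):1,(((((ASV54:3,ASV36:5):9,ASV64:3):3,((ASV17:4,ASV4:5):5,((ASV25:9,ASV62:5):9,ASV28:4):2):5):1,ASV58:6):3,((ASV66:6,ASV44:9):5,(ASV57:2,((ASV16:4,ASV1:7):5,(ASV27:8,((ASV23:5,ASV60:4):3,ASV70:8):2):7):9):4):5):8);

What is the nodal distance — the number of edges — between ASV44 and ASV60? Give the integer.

8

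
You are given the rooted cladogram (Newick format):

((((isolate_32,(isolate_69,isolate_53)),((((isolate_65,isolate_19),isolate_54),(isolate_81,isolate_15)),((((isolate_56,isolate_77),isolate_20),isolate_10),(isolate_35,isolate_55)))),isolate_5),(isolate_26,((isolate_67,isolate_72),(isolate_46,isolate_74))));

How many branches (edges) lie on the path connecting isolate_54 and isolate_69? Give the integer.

7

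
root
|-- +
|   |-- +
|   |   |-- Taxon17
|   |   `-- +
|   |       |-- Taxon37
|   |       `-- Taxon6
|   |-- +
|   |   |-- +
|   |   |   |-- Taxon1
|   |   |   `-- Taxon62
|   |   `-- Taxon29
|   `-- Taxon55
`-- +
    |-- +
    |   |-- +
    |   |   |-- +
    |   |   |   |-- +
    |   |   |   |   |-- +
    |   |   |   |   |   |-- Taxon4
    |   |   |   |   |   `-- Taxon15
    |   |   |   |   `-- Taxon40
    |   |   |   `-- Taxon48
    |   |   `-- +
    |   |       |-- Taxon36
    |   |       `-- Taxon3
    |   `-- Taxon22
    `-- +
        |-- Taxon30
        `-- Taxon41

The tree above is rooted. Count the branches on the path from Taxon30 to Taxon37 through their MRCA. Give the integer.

The MRCA of Taxon30 and Taxon37 is the root of the tree.
From Taxon30 up to that node: 3 branches. From Taxon37 up to the same node: 4 branches. Total: 3 + 4 = 7.

7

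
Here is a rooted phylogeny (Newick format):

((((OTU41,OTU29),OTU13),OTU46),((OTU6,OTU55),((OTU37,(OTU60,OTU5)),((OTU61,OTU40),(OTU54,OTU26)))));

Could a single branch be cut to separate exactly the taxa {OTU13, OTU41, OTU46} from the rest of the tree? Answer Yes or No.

No

The MRCA of the listed taxa subtends (((OTU41,OTU29),OTU13),OTU46).
That clade also contains OTU29, which is not in the proposed group, so the group is not monophyletic.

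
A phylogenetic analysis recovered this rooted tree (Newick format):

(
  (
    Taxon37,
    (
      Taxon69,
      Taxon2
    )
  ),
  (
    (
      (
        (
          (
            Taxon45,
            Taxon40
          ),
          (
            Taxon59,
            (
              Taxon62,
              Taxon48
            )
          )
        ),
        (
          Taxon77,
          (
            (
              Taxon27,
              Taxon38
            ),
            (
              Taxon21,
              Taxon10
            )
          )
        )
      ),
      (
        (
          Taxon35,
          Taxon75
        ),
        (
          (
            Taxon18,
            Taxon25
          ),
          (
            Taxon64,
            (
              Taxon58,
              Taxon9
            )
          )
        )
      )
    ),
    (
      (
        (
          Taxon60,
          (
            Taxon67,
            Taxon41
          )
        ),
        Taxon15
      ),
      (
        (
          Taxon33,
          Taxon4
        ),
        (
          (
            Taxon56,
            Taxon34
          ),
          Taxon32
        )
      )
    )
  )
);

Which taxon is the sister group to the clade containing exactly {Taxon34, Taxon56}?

The clade containing exactly {Taxon34, Taxon56} attaches to the tree at the node subtending ((Taxon56,Taxon34),Taxon32).
The other lineage descending from that same node — the sister group — is the single tip Taxon32.

Taxon32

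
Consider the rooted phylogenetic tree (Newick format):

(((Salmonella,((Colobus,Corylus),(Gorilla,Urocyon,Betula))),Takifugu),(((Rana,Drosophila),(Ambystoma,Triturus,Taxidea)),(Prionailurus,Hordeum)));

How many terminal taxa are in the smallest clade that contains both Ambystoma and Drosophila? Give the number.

The MRCA of Ambystoma and Drosophila is the node subtending ((Rana,Drosophila),(Ambystoma,Triturus,Taxidea)).
That clade contains 5 terminal taxa: Ambystoma, Drosophila, Rana, Taxidea, Triturus.

5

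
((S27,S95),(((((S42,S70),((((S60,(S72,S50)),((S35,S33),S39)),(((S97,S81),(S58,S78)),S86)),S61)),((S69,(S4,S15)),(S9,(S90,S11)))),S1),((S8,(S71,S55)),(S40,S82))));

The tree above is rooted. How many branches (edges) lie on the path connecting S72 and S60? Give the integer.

3

The MRCA of S72 and S60 is the node subtending (S60,(S72,S50)).
From S72 up to that node: 2 branches. From S60 up to the same node: 1 branch. Total: 2 + 1 = 3.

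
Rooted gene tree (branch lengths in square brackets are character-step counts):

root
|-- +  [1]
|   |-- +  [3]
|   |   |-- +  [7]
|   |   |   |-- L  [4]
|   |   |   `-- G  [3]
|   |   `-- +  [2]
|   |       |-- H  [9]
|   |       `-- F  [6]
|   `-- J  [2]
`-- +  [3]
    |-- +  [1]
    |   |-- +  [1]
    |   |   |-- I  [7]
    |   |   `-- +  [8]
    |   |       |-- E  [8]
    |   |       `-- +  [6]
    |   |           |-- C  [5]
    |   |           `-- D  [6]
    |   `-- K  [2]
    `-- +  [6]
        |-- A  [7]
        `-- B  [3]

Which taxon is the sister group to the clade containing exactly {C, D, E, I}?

The clade containing exactly {C, D, E, I} attaches to the tree at the node subtending ((I,(E,(C,D))),K).
The other lineage descending from that same node — the sister group — is the single tip K.

K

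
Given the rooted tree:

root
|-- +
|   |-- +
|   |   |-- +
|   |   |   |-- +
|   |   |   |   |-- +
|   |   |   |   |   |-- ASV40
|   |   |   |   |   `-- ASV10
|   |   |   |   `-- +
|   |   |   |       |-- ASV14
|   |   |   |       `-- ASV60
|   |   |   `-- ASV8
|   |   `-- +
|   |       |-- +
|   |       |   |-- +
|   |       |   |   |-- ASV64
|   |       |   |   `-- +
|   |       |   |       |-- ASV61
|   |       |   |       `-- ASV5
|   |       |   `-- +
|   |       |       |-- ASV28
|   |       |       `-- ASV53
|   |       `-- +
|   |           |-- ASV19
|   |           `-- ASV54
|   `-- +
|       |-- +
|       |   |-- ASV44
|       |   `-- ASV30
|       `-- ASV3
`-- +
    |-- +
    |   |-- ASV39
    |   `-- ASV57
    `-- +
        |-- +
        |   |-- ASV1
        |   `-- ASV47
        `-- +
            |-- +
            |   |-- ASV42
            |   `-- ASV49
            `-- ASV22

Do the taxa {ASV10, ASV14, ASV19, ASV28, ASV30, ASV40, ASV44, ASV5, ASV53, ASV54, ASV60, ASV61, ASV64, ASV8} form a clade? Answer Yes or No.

The MRCA of the listed taxa subtends (((((ASV40,ASV10),(ASV14,ASV60)),ASV8),(((ASV64,(ASV61,ASV5)),(ASV28,ASV53)),(ASV19,ASV54))),((ASV44,ASV30),ASV3)).
That clade also contains ASV3, which is not in the proposed group, so the group is not monophyletic.

No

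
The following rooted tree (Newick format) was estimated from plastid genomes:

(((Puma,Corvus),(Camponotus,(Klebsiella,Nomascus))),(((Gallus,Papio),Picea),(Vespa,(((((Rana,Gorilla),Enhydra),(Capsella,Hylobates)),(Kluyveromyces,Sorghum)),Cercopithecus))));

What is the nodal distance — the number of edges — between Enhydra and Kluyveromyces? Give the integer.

5

The MRCA of Enhydra and Kluyveromyces is the node subtending ((((Rana,Gorilla),Enhydra),(Capsella,Hylobates)),(Kluyveromyces,Sorghum)).
From Enhydra up to that node: 3 branches. From Kluyveromyces up to the same node: 2 branches. Total: 3 + 2 = 5.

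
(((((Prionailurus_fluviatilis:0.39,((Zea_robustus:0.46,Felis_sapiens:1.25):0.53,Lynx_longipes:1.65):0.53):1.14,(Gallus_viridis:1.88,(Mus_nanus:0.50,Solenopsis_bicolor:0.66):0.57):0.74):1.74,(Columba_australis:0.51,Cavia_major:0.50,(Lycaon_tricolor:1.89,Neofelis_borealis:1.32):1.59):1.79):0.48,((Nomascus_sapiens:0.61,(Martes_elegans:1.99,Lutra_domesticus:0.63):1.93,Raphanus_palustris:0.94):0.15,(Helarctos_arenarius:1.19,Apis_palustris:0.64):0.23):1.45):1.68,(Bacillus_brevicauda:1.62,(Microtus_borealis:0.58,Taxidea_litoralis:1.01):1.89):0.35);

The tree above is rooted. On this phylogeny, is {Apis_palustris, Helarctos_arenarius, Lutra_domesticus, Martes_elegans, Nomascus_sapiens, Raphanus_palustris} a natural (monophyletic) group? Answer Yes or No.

Yes

The most recent common ancestor of these taxa subtends ((Nomascus_sapiens,(Martes_elegans,Lutra_domesticus),Raphanus_palustris),(Helarctos_arenarius,Apis_palustris)).
That clade has exactly 6 tips — every listed taxon and nothing else — so the group is monophyletic.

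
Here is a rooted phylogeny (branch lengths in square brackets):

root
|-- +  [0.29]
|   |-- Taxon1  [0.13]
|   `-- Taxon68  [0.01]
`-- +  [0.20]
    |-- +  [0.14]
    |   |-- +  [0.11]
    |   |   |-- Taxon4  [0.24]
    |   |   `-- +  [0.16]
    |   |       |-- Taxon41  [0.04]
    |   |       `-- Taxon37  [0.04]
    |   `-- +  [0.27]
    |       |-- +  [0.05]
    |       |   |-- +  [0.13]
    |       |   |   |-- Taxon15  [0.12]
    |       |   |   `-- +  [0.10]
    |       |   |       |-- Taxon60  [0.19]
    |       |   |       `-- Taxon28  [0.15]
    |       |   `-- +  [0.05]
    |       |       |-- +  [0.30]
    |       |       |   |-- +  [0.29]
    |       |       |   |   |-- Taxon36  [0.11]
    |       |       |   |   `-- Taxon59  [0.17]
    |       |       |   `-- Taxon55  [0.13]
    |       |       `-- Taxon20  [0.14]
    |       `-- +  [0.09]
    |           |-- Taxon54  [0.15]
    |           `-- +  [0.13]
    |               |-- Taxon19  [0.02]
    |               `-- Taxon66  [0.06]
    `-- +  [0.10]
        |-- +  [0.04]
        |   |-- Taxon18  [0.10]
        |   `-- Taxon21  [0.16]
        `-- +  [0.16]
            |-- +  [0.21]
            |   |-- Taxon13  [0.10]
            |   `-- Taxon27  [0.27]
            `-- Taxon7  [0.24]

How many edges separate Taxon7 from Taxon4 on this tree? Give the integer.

6

The MRCA of Taxon7 and Taxon4 is the node subtending (((Taxon4,(Taxon41,Taxon37)),(((Taxon15,(Taxon60,Taxon28)),(((Taxon36,Taxon59),Taxon55),Taxon20)),(Taxon54,(Taxon19,Taxon66)))),((Taxon18,Taxon21),((Taxon13,Taxon27),Taxon7))).
From Taxon7 up to that node: 3 branches. From Taxon4 up to the same node: 3 branches. Total: 3 + 3 = 6.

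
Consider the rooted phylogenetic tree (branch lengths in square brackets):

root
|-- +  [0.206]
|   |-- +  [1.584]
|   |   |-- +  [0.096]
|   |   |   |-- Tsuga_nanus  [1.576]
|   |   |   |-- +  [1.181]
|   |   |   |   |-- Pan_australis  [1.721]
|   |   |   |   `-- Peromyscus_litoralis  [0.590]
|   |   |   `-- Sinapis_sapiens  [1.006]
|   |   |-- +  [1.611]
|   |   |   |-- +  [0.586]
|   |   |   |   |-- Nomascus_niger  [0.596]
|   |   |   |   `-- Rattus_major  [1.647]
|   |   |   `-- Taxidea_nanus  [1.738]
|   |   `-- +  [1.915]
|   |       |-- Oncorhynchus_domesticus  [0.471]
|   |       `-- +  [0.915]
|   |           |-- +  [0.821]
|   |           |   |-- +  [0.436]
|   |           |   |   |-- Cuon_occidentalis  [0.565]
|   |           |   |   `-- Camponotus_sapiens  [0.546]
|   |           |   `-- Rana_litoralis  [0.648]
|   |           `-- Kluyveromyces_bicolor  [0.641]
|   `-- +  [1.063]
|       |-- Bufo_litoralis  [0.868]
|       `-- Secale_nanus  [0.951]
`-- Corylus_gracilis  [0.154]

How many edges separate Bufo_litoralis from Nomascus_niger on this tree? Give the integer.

6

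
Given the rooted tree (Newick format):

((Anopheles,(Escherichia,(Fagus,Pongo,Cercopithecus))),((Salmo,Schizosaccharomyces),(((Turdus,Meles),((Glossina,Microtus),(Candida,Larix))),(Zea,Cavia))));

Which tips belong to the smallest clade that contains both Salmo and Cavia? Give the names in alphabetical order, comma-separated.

Tracing Salmo: it sits inside (Salmo,Schizosaccharomyces).
Tracing Cavia: it sits inside (Zea,Cavia).
The smallest clade enclosing both is ((Salmo,Schizosaccharomyces),(((Turdus,Meles),((Glossina,Microtus),(Candida,Larix))),(Zea,Cavia))); the answer is its 10 terminal taxa in alphabetical order.

Candida, Cavia, Glossina, Larix, Meles, Microtus, Salmo, Schizosaccharomyces, Turdus, Zea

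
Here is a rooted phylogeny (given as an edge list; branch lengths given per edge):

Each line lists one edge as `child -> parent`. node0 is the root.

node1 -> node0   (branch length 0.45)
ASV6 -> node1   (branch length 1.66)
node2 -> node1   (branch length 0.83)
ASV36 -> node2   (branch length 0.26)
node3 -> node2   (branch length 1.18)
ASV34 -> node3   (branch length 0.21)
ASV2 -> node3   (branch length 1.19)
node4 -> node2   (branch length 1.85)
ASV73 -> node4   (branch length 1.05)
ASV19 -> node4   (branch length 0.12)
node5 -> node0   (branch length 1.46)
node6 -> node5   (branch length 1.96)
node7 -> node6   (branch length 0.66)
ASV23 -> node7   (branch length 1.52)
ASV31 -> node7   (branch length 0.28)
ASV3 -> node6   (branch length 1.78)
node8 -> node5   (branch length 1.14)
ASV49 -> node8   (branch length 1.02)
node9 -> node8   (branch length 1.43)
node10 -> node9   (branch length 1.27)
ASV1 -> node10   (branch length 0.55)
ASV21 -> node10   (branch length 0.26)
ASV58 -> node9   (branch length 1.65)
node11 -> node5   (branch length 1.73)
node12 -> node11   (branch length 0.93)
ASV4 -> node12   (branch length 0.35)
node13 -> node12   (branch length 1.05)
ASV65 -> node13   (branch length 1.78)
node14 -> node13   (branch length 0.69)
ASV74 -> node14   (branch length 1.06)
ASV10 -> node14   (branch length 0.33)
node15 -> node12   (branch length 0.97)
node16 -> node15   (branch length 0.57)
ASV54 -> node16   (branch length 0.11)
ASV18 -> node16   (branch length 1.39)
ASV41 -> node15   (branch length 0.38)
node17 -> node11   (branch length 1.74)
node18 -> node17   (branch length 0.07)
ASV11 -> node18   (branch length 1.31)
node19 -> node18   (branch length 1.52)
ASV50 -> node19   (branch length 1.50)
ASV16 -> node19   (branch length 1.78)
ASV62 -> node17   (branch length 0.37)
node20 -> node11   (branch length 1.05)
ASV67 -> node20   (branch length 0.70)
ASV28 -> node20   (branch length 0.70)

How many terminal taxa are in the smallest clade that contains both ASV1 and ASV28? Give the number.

20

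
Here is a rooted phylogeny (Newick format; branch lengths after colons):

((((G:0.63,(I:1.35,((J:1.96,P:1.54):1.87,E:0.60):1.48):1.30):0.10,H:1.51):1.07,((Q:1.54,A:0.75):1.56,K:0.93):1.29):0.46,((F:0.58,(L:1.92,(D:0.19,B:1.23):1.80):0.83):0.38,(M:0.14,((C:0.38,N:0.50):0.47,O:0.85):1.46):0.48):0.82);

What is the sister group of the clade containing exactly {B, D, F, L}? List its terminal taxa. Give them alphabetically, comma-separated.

C, M, N, O

The clade containing exactly {B, D, F, L} attaches to the tree at the node subtending ((F,(L,(D,B))),(M,((C,N),O))).
The other lineage descending from that same node — the sister group — is (M,((C,N),O)); its 4 tips in alphabetical order are the answer.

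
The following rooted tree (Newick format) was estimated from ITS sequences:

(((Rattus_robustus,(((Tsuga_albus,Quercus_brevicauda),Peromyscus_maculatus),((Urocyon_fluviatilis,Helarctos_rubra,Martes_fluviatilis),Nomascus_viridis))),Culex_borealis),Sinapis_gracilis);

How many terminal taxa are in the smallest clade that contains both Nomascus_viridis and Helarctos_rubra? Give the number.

4

The MRCA of Nomascus_viridis and Helarctos_rubra is the node subtending ((Urocyon_fluviatilis,Helarctos_rubra,Martes_fluviatilis),Nomascus_viridis).
That clade contains 4 terminal taxa: Helarctos_rubra, Martes_fluviatilis, Nomascus_viridis, Urocyon_fluviatilis.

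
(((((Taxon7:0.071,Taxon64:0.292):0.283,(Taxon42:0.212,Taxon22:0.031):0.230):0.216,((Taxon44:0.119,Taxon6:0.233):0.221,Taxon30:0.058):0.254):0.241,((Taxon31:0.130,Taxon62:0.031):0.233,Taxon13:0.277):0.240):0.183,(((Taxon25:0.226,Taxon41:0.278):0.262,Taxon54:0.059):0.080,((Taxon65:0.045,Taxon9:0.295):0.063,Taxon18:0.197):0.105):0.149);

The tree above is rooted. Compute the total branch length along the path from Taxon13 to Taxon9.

1.312

The path runs Taxon13 → … → MRCA → … → Taxon9; the MRCA is the root of the tree.
Branch lengths along that path: 0.277 + 0.240 + 0.183 + 0.149 + 0.105 + 0.063 + 0.295 = 1.312.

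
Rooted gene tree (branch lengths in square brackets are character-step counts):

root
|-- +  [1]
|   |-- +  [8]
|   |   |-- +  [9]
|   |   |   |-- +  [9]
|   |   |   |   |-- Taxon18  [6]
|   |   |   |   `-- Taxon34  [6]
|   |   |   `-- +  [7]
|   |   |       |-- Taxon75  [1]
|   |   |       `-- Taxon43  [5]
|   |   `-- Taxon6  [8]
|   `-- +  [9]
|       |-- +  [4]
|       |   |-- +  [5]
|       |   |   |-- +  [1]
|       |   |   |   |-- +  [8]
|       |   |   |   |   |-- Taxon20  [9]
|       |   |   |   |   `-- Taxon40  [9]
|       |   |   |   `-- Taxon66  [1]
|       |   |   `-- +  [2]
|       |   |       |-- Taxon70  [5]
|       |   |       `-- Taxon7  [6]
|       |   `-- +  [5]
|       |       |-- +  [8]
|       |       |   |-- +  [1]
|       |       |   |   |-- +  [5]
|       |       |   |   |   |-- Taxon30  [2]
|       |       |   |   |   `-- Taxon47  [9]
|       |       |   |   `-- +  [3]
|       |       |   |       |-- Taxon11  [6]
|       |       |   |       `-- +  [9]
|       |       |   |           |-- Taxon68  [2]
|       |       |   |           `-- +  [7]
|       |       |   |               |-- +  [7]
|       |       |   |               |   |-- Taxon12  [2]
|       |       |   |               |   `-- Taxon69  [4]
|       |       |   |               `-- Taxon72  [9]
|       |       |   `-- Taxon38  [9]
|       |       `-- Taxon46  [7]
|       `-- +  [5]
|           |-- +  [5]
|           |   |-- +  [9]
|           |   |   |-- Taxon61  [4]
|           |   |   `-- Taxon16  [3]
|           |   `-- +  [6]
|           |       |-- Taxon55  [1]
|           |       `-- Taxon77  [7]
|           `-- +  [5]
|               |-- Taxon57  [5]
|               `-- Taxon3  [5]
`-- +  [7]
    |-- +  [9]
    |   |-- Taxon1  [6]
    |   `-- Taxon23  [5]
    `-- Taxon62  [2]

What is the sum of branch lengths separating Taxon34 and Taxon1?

55

The path runs Taxon34 → … → MRCA → … → Taxon1; the MRCA is the root of the tree.
Branch lengths along that path: 6 + 9 + 9 + 8 + 1 + 7 + 9 + 6 = 55.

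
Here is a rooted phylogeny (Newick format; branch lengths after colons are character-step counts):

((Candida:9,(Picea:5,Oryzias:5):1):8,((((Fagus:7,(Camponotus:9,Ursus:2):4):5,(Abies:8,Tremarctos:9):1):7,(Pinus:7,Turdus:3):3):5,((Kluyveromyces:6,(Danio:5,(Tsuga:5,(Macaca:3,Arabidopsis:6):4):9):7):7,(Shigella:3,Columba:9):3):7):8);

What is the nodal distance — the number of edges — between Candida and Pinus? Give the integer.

The MRCA of Candida and Pinus is the root of the tree.
From Candida up to that node: 2 branches. From Pinus up to the same node: 4 branches. Total: 2 + 4 = 6.

6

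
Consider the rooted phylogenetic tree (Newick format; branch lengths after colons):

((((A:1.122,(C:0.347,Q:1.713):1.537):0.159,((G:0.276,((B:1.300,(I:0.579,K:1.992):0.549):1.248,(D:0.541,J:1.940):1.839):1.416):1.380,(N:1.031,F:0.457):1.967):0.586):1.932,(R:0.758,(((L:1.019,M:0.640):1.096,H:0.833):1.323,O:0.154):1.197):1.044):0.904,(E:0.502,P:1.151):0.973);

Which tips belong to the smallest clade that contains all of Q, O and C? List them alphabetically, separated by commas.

A, B, C, D, F, G, H, I, J, K, L, M, N, O, Q, R

Tracing Q: it sits inside (C,Q).
Tracing O: it sits inside (((L,M),H),O).
Tracing C: it sits inside (C,Q).
The smallest clade enclosing all 3 is (((A,(C,Q)),((G,((B,(I,K)),(D,J))),(N,F))),(R,(((L,M),H),O))); the answer is its 16 terminal taxa in alphabetical order.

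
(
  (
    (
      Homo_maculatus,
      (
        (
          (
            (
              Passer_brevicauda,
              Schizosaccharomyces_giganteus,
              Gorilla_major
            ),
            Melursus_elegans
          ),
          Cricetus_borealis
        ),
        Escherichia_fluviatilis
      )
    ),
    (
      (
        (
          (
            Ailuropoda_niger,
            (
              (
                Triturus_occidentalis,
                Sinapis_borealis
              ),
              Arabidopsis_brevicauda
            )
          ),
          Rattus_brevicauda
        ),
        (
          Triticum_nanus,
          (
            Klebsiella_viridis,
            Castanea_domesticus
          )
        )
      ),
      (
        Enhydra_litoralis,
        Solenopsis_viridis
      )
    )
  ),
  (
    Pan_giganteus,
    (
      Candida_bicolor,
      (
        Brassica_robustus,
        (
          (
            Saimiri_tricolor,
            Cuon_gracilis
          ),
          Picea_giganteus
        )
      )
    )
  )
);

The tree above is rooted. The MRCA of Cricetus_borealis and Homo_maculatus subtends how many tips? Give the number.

The MRCA of Cricetus_borealis and Homo_maculatus is the node subtending (Homo_maculatus,((((Passer_brevicauda,Schizosaccharomyces_giganteus,Gorilla_major),Melursus_elegans),Cricetus_borealis),Escherichia_fluviatilis)).
That clade contains 7 terminal taxa: Cricetus_borealis, Escherichia_fluviatilis, Gorilla_major, Homo_maculatus, Melursus_elegans, Passer_brevicauda, Schizosaccharomyces_giganteus.

7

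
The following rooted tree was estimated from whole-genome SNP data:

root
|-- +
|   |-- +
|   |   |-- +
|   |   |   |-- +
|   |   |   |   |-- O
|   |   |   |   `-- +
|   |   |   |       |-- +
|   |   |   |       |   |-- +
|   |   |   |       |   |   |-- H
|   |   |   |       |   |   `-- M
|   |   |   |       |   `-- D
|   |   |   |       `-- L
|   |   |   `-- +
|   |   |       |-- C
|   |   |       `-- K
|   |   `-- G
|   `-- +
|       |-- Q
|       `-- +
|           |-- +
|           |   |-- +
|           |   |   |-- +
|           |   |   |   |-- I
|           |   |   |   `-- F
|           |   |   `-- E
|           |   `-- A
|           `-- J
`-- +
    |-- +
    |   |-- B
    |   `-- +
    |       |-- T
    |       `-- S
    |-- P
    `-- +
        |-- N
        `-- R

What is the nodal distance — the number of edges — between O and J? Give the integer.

7

The MRCA of O and J is the node subtending ((((O,(((H,M),D),L)),(C,K)),G),(Q,((((I,F),E),A),J))).
From O up to that node: 4 branches. From J up to the same node: 3 branches. Total: 4 + 3 = 7.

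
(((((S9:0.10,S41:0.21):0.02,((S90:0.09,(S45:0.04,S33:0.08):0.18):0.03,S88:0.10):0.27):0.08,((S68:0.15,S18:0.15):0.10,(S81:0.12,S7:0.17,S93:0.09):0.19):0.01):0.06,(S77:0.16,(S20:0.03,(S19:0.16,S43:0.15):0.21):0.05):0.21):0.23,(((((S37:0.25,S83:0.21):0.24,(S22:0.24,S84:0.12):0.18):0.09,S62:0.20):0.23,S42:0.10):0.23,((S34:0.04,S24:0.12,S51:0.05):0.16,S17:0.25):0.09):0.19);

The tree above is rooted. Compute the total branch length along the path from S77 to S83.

1.79

The path runs S77 → … → MRCA → … → S83; the MRCA is the root of the tree.
Branch lengths along that path: 0.16 + 0.21 + 0.23 + 0.19 + 0.23 + 0.23 + 0.09 + 0.24 + 0.21 = 1.79.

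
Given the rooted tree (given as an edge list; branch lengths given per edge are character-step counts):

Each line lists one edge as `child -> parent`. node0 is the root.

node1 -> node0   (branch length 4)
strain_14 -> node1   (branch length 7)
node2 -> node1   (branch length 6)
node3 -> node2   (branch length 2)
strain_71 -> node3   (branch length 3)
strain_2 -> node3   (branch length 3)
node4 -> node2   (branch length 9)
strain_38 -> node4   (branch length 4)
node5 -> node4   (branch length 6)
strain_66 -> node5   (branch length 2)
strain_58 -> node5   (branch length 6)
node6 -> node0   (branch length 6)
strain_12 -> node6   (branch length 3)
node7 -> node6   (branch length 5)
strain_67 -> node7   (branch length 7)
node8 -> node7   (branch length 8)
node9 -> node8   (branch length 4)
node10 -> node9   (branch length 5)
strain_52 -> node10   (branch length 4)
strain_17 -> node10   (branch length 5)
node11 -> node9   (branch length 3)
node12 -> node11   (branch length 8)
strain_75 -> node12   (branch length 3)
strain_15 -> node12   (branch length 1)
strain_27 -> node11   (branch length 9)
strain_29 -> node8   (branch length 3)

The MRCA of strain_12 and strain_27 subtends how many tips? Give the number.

8

The MRCA of strain_12 and strain_27 is the node subtending (strain_12,(strain_67,(((strain_52,strain_17),((strain_75,strain_15),strain_27)),strain_29))).
That clade contains 8 terminal taxa: strain_12, strain_15, strain_17, strain_27, strain_29, strain_52, strain_67, strain_75.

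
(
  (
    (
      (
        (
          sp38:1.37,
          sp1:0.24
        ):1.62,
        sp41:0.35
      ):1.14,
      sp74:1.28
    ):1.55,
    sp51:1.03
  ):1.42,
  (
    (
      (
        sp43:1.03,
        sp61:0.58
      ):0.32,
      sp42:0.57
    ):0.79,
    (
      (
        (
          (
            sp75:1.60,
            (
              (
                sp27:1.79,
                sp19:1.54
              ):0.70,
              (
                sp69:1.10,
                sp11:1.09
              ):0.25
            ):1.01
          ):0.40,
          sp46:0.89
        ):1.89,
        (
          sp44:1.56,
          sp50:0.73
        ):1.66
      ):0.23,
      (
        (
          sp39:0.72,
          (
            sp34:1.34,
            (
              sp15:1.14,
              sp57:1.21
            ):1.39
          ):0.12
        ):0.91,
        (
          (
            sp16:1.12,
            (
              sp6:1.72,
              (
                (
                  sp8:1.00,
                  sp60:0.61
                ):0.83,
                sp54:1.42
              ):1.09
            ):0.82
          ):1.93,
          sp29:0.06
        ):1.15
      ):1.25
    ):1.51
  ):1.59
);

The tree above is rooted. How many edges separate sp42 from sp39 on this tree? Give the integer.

The MRCA of sp42 and sp39 is the node subtending (((sp43,sp61),sp42),((((sp75,((sp27,sp19),(sp69,sp11))),sp46),(sp44,sp50)),((sp39,(sp34,(sp15,sp57))),((sp16,(sp6,((sp8,sp60),sp54))),sp29)))).
From sp42 up to that node: 2 branches. From sp39 up to the same node: 4 branches. Total: 2 + 4 = 6.

6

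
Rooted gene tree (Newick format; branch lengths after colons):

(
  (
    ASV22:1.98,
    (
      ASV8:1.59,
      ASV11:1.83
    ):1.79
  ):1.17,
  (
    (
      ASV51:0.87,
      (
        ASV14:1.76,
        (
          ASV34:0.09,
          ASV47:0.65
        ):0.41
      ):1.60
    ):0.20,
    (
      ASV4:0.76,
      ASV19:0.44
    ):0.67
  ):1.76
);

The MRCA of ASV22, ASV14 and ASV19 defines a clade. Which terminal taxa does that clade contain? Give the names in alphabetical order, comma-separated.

Tracing ASV22: it sits inside (ASV22,(ASV8,ASV11)).
Tracing ASV14: it sits inside (ASV14,(ASV34,ASV47)).
Tracing ASV19: it sits inside (ASV4,ASV19).
The smallest clade enclosing all 3 is the whole tree (their MRCA is the root), so the answer is all 9 tips in alphabetical order.

ASV11, ASV14, ASV19, ASV22, ASV34, ASV4, ASV47, ASV51, ASV8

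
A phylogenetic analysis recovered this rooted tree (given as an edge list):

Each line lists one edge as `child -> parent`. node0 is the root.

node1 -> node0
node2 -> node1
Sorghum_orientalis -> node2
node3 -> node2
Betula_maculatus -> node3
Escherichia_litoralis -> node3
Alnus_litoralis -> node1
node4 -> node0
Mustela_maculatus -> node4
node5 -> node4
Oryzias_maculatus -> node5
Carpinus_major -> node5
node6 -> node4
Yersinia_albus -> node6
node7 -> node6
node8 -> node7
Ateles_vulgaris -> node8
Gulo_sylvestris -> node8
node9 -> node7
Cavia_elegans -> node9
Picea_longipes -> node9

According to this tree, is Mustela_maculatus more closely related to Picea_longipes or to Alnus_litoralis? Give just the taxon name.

Picea_longipes

The MRCA of Mustela_maculatus and Picea_longipes subtends (Mustela_maculatus,(Oryzias_maculatus,Carpinus_major),(Yersinia_albus,((Ateles_vulgaris,Gulo_sylvestris),(Cavia_elegans,Picea_longipes)))) (8 taxa).
The MRCA of Mustela_maculatus and Alnus_litoralis is the root, subtending the entire tree (12 taxa).
The first is nested inside the second, so Mustela_maculatus shares a more recent common ancestor with Picea_longipes.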